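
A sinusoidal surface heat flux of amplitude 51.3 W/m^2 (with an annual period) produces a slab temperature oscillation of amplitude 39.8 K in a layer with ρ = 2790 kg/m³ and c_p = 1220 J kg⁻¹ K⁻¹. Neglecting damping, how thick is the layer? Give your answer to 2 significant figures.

ω = 2π / 3.15×10^7 s = 1.99×10^-7 s⁻¹.
Required C = F₀ / (A ω) = 51.3 / (39.8 × 1.99×10^-7) = 6.47×10^6 J/(m²·K).
D = C / (ρ c_p) = 6.47×10^6 / (2790 × 1220) = 1.90 m.

1.9 m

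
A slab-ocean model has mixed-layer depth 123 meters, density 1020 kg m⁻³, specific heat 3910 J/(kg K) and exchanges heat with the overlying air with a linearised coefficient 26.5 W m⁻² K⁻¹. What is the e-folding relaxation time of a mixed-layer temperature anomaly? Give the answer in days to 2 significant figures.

210 days

Areal heat capacity C = ρ c_p D = 1020 × 3910 × 123 = 4.91×10^8 J/(m^2 K).
Relaxation time τ = C / λ = 4.91×10^8 / 26.5 = 1.85×10^7 s.
In days: 1.85×10^7 s / (86400 s/day) = 214 days.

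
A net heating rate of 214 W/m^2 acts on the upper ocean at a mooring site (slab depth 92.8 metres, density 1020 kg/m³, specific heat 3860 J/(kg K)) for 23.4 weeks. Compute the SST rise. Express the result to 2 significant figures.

8.3 K

Areal heat capacity C = ρ c_p D = 1020 × 3860 × 92.8 = 3.65×10^8 J/(m^2 K).
Net heat input Q = F Δt = 214 × (23.4 weeks × 6.048×10^5 s/week) = 3.03×10^9 J/m².
ΔT = Q / C = 3.03×10^9 / 3.65×10^8 = 8.29 K.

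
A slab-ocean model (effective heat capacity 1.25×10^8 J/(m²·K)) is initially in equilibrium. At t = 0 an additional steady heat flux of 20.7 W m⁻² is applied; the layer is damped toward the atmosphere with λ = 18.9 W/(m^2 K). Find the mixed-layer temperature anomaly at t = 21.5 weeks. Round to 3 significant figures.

Areal heat capacity C = 1.25×10^8 J/(m²·K) (given).
τ = C / λ = 1.25×10^8 / 18.9 = 6.61×10^6 s.
Equilibrium anomaly ΔT_eq = F / λ = 20.7 / 18.9 = 1.10 K.
t = 21.5 weeks = 1.30×10^7 s, so t/τ = 1.97.
ΔT(t) = ΔT_eq (1 − e^(−t/τ)) = 1.10 × (1 − e^−1.97) = 0.942 K.

0.942 K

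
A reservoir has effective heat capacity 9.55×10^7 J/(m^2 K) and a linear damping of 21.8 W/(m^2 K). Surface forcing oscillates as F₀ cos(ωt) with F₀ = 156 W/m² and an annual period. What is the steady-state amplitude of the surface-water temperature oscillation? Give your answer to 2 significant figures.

Areal heat capacity C = 9.55×10^7 J/(m^2 K) (given).
Angular frequency ω = 2π / T = 2π / 3.15×10^7 s = 1.99×10^-7 s⁻¹.
√((Cω)² + λ²) = √((19.0)² + 21.8²) = 28.9 W/(m²·K).
Amplitude A = F₀ / √((Cω)²+λ²) = 156 / 28.9 = 5.39 K.

5.4 K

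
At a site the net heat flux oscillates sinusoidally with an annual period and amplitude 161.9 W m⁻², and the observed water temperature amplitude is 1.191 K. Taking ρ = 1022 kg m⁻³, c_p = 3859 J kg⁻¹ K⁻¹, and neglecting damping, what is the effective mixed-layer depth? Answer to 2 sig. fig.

ω = 2π / 3.15×10^7 s = 1.99×10^-7 s⁻¹.
Required C = F₀ / (A ω) = 161.9 / (1.191 × 1.99×10^-7) = 6.82×10^8 J/(m²·K).
D = C / (ρ c_p) = 6.82×10^8 / (1022 × 3859) = 173 m.

170 m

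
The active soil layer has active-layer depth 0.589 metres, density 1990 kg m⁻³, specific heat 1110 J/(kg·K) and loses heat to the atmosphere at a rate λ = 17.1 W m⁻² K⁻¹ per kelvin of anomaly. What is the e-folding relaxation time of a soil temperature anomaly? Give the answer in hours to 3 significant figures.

21.1 hours

Areal heat capacity C = ρ c_p D = 1990 × 1110 × 0.589 = 1.30×10^6 J/(m²·K).
Relaxation time τ = C / λ = 1.30×10^6 / 17.1 = 76100 s.
In hours: 76100 s / (3600 s/hour) = 21.1 hours.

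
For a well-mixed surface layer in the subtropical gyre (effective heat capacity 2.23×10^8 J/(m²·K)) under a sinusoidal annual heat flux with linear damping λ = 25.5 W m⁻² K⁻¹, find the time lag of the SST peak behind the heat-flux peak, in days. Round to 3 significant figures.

61.0 days

Areal heat capacity C = 2.23×10^8 J/(m²·K) (given).
ω = 2π / 3.15×10^7 s = 1.99×10^-7 s⁻¹.
Phase lag φ = arctan(Cω/λ) = arctan(44.4/25.5) = 1.05 rad.
Time lag = φ / ω = 1.05 / 1.99×10^-7 = 5.27×10^6 s = 61.0 days.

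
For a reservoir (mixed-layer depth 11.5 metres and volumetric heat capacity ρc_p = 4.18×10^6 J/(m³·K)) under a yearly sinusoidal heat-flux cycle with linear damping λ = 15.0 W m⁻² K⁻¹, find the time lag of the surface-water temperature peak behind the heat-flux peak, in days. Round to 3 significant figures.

33.0 days

Areal heat capacity C = ρc_p × D = 4.18×10^6 × 11.5 = 4.81×10^7 J/(m²·K).
ω = 2π / 3.15×10^7 s = 1.99×10^-7 s⁻¹.
Phase lag φ = arctan(Cω/λ) = arctan(9.58/15.0) = 0.568 rad.
Time lag = φ / ω = 0.568 / 1.99×10^-7 = 2.85×10^6 s = 33.0 days.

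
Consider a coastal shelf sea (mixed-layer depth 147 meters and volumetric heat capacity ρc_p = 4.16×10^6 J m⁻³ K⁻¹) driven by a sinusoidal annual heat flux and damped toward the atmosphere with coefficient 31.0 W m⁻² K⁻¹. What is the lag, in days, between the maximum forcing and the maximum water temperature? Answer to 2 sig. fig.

Areal heat capacity C = ρc_p × D = 4.16×10^6 × 147 = 6.12×10^8 J/(m²·K).
ω = 2π / 3.15×10^7 s = 1.99×10^-7 s⁻¹.
Phase lag φ = arctan(Cω/λ) = arctan(122/31.0) = 1.32 rad.
Time lag = φ / ω = 1.32 / 1.99×10^-7 = 6.63×10^6 s = 76.8 days.

77 days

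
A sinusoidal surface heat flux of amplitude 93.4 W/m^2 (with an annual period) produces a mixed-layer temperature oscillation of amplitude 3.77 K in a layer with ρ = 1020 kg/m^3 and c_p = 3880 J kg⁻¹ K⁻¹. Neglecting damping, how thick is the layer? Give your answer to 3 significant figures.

31.4 m

ω = 2π / 3.15×10^7 s = 1.99×10^-7 s⁻¹.
Required C = F₀ / (A ω) = 93.4 / (3.77 × 1.99×10^-7) = 1.24×10^8 J/(m²·K).
D = C / (ρ c_p) = 1.24×10^8 / (1020 × 3880) = 31.4 m.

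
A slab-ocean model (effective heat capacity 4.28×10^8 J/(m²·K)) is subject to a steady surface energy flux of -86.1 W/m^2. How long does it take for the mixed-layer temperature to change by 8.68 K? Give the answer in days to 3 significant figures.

Areal heat capacity C = 4.28×10^8 J/(m²·K) (given).
Time required: Δt = C ΔT / F = 4.28×10^8 × -8.68 / -86.1 = 4.31×10^7 s.
In days: 4.31×10^7 s / (86400 s/day) = 499 days.

499 days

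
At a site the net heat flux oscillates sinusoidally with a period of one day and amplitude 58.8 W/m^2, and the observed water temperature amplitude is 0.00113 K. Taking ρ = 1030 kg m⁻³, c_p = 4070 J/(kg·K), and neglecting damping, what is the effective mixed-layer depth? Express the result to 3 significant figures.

ω = 2π / 86400 s = 7.27×10^-5 s⁻¹.
Required C = F₀ / (A ω) = 58.8 / (0.00113 × 7.27×10^-5) = 7.16×10^8 J/(m²·K).
D = C / (ρ c_p) = 7.16×10^8 / (1030 × 4070) = 171 m.

171 m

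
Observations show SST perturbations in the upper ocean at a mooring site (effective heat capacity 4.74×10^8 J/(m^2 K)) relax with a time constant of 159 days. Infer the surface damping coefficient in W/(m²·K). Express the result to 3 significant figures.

Areal heat capacity C = 4.74×10^8 J/(m^2 K) (given).
τ = 159 days = 1.37×10^7 s.
λ = C / τ = 4.74×10^8 / 1.37×10^7 = 34.5 W/(m²·K).

34.5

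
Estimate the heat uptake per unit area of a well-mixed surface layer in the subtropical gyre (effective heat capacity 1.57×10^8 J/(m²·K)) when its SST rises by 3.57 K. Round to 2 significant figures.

5.6×10^8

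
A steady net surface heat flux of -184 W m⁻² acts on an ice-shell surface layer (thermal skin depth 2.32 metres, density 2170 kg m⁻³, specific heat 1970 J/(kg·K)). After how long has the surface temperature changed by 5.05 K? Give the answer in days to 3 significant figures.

3.15 days

Areal heat capacity C = ρ c_p D = 2170 × 1970 × 2.32 = 9.92×10^6 J/(m²·K).
Time required: Δt = C ΔT / F = 9.92×10^6 × -5.05 / -184 = 2.72×10^5 s.
In days: 2.72×10^5 s / (86400 s/day) = 3.15 days.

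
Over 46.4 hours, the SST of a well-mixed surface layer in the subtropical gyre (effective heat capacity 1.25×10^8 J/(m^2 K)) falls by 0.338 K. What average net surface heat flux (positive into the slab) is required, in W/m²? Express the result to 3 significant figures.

Areal heat capacity C = 1.25×10^8 J/(m^2 K) (given).
Required heat per unit area: Q = C ΔT = 1.25×10^8 × -0.338 = -4.23×10^7 J/m².
Flux F = Q / Δt = -4.23×10^7 / 1.67×10^5 s = -253 W/m².

-253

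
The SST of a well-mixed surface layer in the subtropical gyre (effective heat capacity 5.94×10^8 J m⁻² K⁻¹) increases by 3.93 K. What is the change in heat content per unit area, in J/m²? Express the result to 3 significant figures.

2.33×10^9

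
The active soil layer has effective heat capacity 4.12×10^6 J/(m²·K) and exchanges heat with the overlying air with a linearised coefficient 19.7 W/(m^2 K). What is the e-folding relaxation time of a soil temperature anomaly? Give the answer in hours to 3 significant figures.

58.1 hours

Areal heat capacity C = 4.12×10^6 J/(m²·K) (given).
Relaxation time τ = C / λ = 4.12×10^6 / 19.7 = 2.09×10^5 s.
In hours: 2.09×10^5 s / (3600 s/hour) = 58.1 hours.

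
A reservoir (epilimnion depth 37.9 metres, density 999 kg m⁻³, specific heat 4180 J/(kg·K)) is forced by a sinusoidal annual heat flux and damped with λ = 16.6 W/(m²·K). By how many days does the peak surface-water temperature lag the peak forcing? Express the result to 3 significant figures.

Areal heat capacity C = ρ c_p D = 999 × 4180 × 37.9 = 1.58×10^8 J m⁻² K⁻¹.
ω = 2π / 3.15×10^7 s = 1.99×10^-7 s⁻¹.
Phase lag φ = arctan(Cω/λ) = arctan(31.5/16.6) = 1.09 rad.
Time lag = φ / ω = 1.09 / 1.99×10^-7 = 5.45×10^6 s = 63.1 days.

63.1 days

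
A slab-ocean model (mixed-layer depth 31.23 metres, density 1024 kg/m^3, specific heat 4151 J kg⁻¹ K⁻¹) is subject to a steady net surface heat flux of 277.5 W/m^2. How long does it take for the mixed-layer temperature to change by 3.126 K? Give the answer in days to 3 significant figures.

Areal heat capacity C = ρ c_p D = 1024 × 4151 × 31.23 = 1.33×10^8 J/(m²·K).
Time required: Δt = C ΔT / F = 1.33×10^8 × 3.126 / 277.5 = 1.50×10^6 s.
In days: 1.50×10^6 s / (86400 s/day) = 17.3 days.

17.3 days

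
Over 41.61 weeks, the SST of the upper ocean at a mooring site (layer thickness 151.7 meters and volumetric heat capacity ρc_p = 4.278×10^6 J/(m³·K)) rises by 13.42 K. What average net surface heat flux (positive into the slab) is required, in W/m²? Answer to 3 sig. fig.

346

Areal heat capacity C = ρc_p × D = 4.278×10^6 × 151.7 = 6.49×10^8 J m⁻² K⁻¹.
Required heat per unit area: Q = C ΔT = 6.49×10^8 × 13.42 = 8.71×10^9 J/m².
Flux F = Q / Δt = 8.71×10^9 / 2.52×10^7 s = 346 W/m².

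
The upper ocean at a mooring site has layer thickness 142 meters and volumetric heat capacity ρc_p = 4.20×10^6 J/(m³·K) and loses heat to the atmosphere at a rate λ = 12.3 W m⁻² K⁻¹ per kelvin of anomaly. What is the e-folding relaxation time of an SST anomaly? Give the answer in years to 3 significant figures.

1.54 years

Areal heat capacity C = ρc_p × D = 4.20×10^6 × 142 = 5.96×10^8 J m⁻² K⁻¹.
Relaxation time τ = C / λ = 5.96×10^8 / 12.3 = 4.85×10^7 s.
In years: 4.85×10^7 s / (3.156×10^7 s/year) = 1.54 years.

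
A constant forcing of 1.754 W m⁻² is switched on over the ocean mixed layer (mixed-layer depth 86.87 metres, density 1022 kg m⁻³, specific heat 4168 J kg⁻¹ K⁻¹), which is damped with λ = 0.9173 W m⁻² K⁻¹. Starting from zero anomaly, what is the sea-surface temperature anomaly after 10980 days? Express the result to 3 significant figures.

1.73 K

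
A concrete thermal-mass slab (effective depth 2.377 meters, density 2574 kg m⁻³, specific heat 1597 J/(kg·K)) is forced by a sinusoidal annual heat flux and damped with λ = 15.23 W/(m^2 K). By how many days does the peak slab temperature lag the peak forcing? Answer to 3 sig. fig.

7.39 days

Areal heat capacity C = ρ c_p D = 2574 × 1597 × 2.377 = 9.77×10^6 J m⁻² K⁻¹.
ω = 2π / 3.15×10^7 s = 1.99×10^-7 s⁻¹.
Phase lag φ = arctan(Cω/λ) = arctan(1.95/15.23) = 0.127 rad.
Time lag = φ / ω = 0.127 / 1.99×10^-7 = 6.38×10^5 s = 7.39 days.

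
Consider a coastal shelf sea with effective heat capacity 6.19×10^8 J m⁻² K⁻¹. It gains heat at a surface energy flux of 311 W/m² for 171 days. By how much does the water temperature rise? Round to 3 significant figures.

7.42 K

Areal heat capacity C = 6.19×10^8 J m⁻² K⁻¹ (given).
Net heat input Q = F Δt = 311 × (171 days × 86400 s/day) = 4.59×10^9 J/m².
ΔT = Q / C = 4.59×10^9 / 6.19×10^8 = 7.42 K.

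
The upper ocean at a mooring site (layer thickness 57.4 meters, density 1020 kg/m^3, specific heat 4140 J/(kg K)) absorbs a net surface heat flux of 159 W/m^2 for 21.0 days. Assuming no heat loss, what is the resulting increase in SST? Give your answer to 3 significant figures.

1.19 K

Areal heat capacity C = ρ c_p D = 1020 × 4140 × 57.4 = 2.42×10^8 J m⁻² K⁻¹.
Net heat input Q = F Δt = 159 × (21.0 days × 86400 s/day) = 2.88×10^8 J/m².
ΔT = Q / C = 2.88×10^8 / 2.42×10^8 = 1.19 K.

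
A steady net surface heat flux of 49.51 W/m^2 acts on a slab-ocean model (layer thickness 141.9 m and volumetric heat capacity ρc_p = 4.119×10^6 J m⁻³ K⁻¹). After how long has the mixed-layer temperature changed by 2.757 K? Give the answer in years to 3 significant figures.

1.03 years

Areal heat capacity C = ρc_p × D = 4.119×10^6 × 141.9 = 5.84×10^8 J/(m²·K).
Time required: Δt = C ΔT / F = 5.84×10^8 × 2.757 / 49.51 = 3.25×10^7 s.
In years: 3.25×10^7 s / (3.156×10^7 s/year) = 1.03 years.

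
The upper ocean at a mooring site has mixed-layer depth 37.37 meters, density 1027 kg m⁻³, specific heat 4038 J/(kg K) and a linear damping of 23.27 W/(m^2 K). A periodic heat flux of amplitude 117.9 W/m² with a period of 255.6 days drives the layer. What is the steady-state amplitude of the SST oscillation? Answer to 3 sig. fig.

2.36 K

Areal heat capacity C = ρ c_p D = 1027 × 4038 × 37.37 = 1.55×10^8 J/(m²·K).
Angular frequency ω = 2π / T = 2π / 2.21×10^7 s = 2.85×10^-7 s⁻¹.
√((Cω)² + λ²) = √((44.1)² + 23.27²) = 49.9 W/(m²·K).
Amplitude A = F₀ / √((Cω)²+λ²) = 117.9 / 49.9 = 2.36 K.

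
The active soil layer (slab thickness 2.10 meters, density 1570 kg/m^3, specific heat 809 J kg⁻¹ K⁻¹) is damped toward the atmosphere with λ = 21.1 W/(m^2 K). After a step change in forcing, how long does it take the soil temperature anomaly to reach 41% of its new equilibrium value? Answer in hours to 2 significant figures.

Areal heat capacity C = ρ c_p D = 1570 × 809 × 2.10 = 2.67×10^6 J/(m²·K).
τ = C / λ = 2.67×10^6 / 21.1 = 1.26×10^5 s.
Fraction reached: 1 − e^(−t/τ) = 0.41 ⇒ t = −τ ln(1 − 0.41) = τ × 0.528.
t = 66700 s = 18.5 hours.

19 hours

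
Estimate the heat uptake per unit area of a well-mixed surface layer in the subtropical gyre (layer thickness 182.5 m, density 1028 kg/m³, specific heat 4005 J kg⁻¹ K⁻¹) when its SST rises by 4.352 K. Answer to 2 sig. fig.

Areal heat capacity C = ρ c_p D = 1028 × 4005 × 182.5 = 7.51×10^8 J/(m^2 K).
ΔQ = C ΔT = 7.51×10^8 × 4.352 = 3.27×10^9 J/m².

3.3×10^9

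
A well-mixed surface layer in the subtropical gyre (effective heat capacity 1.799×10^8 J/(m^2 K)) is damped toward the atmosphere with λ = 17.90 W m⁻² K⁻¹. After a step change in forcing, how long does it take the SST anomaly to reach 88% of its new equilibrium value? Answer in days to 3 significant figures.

Areal heat capacity C = 1.799×10^8 J/(m^2 K) (given).
τ = C / λ = 1.80×10^8 / 17.90 = 1.01×10^7 s.
Fraction reached: 1 − e^(−t/τ) = 0.88 ⇒ t = −τ ln(1 − 0.88) = τ × 2.12.
t = 2.13×10^7 s = 247 days.

247 days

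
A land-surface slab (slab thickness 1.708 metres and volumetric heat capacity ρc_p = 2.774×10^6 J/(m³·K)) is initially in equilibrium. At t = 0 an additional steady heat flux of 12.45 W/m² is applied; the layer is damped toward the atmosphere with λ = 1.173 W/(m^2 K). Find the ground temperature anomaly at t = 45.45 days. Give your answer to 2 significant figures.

Areal heat capacity C = ρc_p × D = 2.774×10^6 × 1.708 = 4.74×10^6 J m⁻² K⁻¹.
τ = C / λ = 4.74×10^6 / 1.173 = 4.04×10^6 s.
Equilibrium anomaly ΔT_eq = F / λ = 12.45 / 1.173 = 10.6 K.
t = 45.45 days = 3.93×10^6 s, so t/τ = 0.972.
ΔT(t) = ΔT_eq (1 − e^(−t/τ)) = 10.6 × (1 − e^−0.972) = 6.60 K.

6.6 K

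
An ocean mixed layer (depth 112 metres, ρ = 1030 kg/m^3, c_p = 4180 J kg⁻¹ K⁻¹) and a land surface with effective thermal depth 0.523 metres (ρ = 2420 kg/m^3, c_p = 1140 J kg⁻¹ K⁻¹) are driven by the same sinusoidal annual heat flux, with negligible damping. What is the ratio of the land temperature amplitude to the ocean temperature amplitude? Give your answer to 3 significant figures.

C_ocean = 1030 × 4180 × 112 = 4.82×10^8 J/(m²·K).
C_land = 2420 × 1140 × 0.523 = 1.44×10^6 J/(m²·K).
Undamped amplitude ∝ 1/C, so A_land/A_ocean = C_ocean/C_land = 334.

334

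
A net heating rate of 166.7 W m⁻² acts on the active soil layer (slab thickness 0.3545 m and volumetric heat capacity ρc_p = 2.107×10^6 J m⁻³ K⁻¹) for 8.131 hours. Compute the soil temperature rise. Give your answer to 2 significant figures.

6.5 K

Areal heat capacity C = ρc_p × D = 2.107×10^6 × 0.3545 = 7.47×10^5 J m⁻² K⁻¹.
Net heat input Q = F Δt = 166.7 × (8.131 hours × 3600 s/hour) = 4.88×10^6 J/m².
ΔT = Q / C = 4.88×10^6 / 7.47×10^5 = 6.53 K.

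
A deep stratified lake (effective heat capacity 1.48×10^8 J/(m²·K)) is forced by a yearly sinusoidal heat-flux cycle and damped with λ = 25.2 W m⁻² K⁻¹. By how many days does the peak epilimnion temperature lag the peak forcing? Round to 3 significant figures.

Areal heat capacity C = 1.48×10^8 J/(m²·K) (given).
ω = 2π / 3.15×10^7 s = 1.99×10^-7 s⁻¹.
Phase lag φ = arctan(Cω/λ) = arctan(29.5/25.2) = 0.864 rad.
Time lag = φ / ω = 0.864 / 1.99×10^-7 = 4.33×10^6 s = 50.2 days.

50.2 days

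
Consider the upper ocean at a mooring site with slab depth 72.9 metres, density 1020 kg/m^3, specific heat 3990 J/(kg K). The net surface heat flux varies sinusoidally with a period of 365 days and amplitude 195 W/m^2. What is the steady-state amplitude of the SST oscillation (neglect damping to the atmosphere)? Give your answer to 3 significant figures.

3.30 K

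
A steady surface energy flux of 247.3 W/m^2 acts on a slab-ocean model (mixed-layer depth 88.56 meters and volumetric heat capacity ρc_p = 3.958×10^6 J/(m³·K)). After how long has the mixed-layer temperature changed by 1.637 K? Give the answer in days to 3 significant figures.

26.9 days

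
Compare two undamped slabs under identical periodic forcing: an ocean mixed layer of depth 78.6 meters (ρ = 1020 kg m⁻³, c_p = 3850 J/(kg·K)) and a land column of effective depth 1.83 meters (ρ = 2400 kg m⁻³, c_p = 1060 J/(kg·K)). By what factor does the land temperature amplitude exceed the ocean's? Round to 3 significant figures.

C_ocean = 1020 × 3850 × 78.6 = 3.09×10^8 J/(m²·K).
C_land = 2400 × 1060 × 1.83 = 4.66×10^6 J/(m²·K).
Undamped amplitude ∝ 1/C, so A_land/A_ocean = C_ocean/C_land = 66.3.

66.3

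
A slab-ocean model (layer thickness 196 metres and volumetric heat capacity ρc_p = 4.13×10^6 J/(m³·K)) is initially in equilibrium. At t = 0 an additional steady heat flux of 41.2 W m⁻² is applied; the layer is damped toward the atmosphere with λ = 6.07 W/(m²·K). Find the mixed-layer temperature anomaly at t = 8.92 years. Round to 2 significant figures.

6.0 K

Areal heat capacity C = ρc_p × D = 4.13×10^6 × 196 = 8.09×10^8 J/(m²·K).
τ = C / λ = 8.09×10^8 / 6.07 = 1.33×10^8 s.
Equilibrium anomaly ΔT_eq = F / λ = 41.2 / 6.07 = 6.79 K.
t = 8.92 years = 2.81×10^8 s, so t/τ = 2.11.
ΔT(t) = ΔT_eq (1 − e^(−t/τ)) = 6.79 × (1 − e^−2.11) = 5.97 K.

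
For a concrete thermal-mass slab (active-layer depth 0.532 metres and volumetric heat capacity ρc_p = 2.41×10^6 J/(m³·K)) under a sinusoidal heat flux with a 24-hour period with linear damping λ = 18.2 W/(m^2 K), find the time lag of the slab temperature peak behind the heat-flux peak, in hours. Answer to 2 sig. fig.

5.3 hours

Areal heat capacity C = ρc_p × D = 2.41×10^6 × 0.532 = 1.28×10^6 J/(m^2 K).
ω = 2π / 86400 s = 7.27×10^-5 s⁻¹.
Phase lag φ = arctan(Cω/λ) = arctan(93.2/18.2) = 1.38 rad.
Time lag = φ / ω = 1.38 / 7.27×10^-5 = 18900 s = 5.26 hours.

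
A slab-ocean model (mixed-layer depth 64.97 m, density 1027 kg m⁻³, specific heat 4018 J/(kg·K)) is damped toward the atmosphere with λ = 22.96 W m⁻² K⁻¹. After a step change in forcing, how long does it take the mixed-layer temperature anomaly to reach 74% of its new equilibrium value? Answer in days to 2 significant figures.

Areal heat capacity C = ρ c_p D = 1027 × 4018 × 64.97 = 2.68×10^8 J/(m^2 K).
τ = C / λ = 2.68×10^8 / 22.96 = 1.17×10^7 s.
Fraction reached: 1 − e^(−t/τ) = 0.74 ⇒ t = −τ ln(1 − 0.74) = τ × 1.35.
t = 1.57×10^7 s = 182 days.

180 days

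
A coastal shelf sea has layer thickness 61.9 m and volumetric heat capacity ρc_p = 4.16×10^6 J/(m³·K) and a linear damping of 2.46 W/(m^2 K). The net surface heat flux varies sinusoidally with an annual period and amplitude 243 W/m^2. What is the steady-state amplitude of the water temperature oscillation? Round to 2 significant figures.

Areal heat capacity C = ρc_p × D = 4.16×10^6 × 61.9 = 2.58×10^8 J/(m^2 K).
Angular frequency ω = 2π / T = 2π / 3.15×10^7 s = 1.99×10^-7 s⁻¹.
√((Cω)² + λ²) = √((51.3)² + 2.46²) = 51.4 W/(m²·K).
Amplitude A = F₀ / √((Cω)²+λ²) = 243 / 51.4 = 4.73 K.

4.7 K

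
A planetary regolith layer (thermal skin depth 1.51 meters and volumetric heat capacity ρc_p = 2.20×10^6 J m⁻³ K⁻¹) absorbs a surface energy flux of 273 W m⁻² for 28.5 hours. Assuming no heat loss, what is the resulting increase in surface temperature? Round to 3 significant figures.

Areal heat capacity C = ρc_p × D = 2.20×10^6 × 1.51 = 3.32×10^6 J/(m^2 K).
Net heat input Q = F Δt = 273 × (28.5 hours × 3600 s/hour) = 2.80×10^7 J/m².
ΔT = Q / C = 2.80×10^7 / 3.32×10^6 = 8.43 K.

8.43 K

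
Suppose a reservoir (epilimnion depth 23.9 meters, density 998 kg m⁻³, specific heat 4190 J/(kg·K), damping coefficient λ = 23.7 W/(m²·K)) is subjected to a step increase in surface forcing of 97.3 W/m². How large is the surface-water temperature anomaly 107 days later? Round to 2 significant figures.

3.6 K

Areal heat capacity C = ρ c_p D = 998 × 4190 × 23.9 = 9.99×10^7 J/(m^2 K).
τ = C / λ = 9.99×10^7 / 23.7 = 4.22×10^6 s.
Equilibrium anomaly ΔT_eq = F / λ = 97.3 / 23.7 = 4.11 K.
t = 107 days = 9.24×10^6 s, so t/τ = 2.19.
ΔT(t) = ΔT_eq (1 − e^(−t/τ)) = 4.11 × (1 − e^−2.19) = 3.65 K.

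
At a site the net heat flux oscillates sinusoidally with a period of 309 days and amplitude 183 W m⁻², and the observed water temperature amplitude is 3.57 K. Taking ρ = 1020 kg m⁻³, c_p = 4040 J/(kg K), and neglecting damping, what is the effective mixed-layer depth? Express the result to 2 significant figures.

53 m

ω = 2π / 2.67×10^7 s = 2.35×10^-7 s⁻¹.
Required C = F₀ / (A ω) = 183 / (3.57 × 2.35×10^-7) = 2.18×10^8 J/(m²·K).
D = C / (ρ c_p) = 2.18×10^8 / (1020 × 4040) = 52.9 m.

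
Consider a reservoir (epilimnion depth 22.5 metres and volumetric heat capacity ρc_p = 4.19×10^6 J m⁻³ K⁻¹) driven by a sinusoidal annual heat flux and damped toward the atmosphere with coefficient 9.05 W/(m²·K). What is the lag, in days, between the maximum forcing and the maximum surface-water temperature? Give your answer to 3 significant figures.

65.2 days

Areal heat capacity C = ρc_p × D = 4.19×10^6 × 22.5 = 9.43×10^7 J/(m^2 K).
ω = 2π / 3.15×10^7 s = 1.99×10^-7 s⁻¹.
Phase lag φ = arctan(Cω/λ) = arctan(18.8/9.05) = 1.12 rad.
Time lag = φ / ω = 1.12 / 1.99×10^-7 = 5.63×10^6 s = 65.2 days.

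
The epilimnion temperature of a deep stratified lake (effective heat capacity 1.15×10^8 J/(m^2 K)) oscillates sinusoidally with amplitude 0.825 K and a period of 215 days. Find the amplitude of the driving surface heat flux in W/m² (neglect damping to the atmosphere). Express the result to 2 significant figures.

Areal heat capacity C = 1.15×10^8 J/(m^2 K) (given).
ω = 2π / 1.86×10^7 s = 3.38×10^-7 s⁻¹.
Cω = 1.15×10^8 × 3.38×10^-7 = 38.9 W/(m²·K).
F₀ = A × Cω = 0.825 × 38.9 = 32.1 W/m².

32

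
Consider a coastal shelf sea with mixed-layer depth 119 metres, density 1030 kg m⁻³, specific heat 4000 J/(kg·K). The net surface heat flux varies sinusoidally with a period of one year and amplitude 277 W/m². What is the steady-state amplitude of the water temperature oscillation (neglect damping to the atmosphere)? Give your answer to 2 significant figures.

2.8 K

Areal heat capacity C = ρ c_p D = 1030 × 4000 × 119 = 4.90×10^8 J m⁻² K⁻¹.
Angular frequency ω = 2π / T = 2π / 3.15×10^7 s = 1.99×10^-7 s⁻¹.
Cω = 4.90×10^8 × 1.99×10^-7 = 97.7 W/(m²·K).
Amplitude A = F₀ / (Cω) = 277 / 97.7 = 2.84 K.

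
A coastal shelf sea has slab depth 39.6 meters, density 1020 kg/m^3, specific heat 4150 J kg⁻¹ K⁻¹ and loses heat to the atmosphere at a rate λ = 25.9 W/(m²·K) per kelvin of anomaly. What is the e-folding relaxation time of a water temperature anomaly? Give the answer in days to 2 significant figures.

Areal heat capacity C = ρ c_p D = 1020 × 4150 × 39.6 = 1.68×10^8 J m⁻² K⁻¹.
Relaxation time τ = C / λ = 1.68×10^8 / 25.9 = 6.47×10^6 s.
In days: 6.47×10^6 s / (86400 s/day) = 74.9 days.

75 days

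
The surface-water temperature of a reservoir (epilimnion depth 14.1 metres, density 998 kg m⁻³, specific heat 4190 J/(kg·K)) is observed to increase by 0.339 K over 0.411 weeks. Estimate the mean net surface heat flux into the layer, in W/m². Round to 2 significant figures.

Areal heat capacity C = ρ c_p D = 998 × 4190 × 14.1 = 5.90×10^7 J/(m^2 K).
Required heat per unit area: Q = C ΔT = 5.90×10^7 × 0.339 = 2.00×10^7 J/m².
Flux F = Q / Δt = 2.00×10^7 / 2.49×10^5 s = 80.4 W/m².

80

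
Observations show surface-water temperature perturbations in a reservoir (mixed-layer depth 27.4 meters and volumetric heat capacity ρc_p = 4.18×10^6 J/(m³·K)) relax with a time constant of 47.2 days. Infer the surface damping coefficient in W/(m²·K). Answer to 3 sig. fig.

28.1

Areal heat capacity C = ρc_p × D = 4.18×10^6 × 27.4 = 1.15×10^8 J m⁻² K⁻¹.
τ = 47.2 days = 4.08×10^6 s.
λ = C / τ = 1.15×10^8 / 4.08×10^6 = 28.1 W/(m²·K).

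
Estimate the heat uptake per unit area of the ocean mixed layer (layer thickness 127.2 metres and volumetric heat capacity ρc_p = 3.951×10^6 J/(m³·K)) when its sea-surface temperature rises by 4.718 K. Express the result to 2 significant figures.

Areal heat capacity C = ρc_p × D = 3.951×10^6 × 127.2 = 5.03×10^8 J/(m²·K).
ΔQ = C ΔT = 5.03×10^8 × 4.718 = 2.37×10^9 J/m².

2.4×10^9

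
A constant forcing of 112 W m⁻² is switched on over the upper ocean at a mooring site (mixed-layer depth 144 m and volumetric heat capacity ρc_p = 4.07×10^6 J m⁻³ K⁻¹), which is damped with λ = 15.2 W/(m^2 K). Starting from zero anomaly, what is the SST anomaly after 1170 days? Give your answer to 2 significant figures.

6.8 K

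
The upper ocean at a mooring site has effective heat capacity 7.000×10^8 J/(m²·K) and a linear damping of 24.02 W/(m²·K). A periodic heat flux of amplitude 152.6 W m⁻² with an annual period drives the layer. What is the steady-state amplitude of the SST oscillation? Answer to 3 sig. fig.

1.08 K

Areal heat capacity C = 7.000×10^8 J/(m²·K) (given).
Angular frequency ω = 2π / T = 2π / 3.15×10^7 s = 1.99×10^-7 s⁻¹.
√((Cω)² + λ²) = √((139)² + 24.02²) = 142 W/(m²·K).
Amplitude A = F₀ / √((Cω)²+λ²) = 152.6 / 142 = 1.08 K.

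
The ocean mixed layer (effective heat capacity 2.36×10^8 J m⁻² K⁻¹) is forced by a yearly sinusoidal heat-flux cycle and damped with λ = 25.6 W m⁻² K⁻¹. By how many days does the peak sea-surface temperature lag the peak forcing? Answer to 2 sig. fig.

Areal heat capacity C = 2.36×10^8 J m⁻² K⁻¹ (given).
ω = 2π / 3.15×10^7 s = 1.99×10^-7 s⁻¹.
Phase lag φ = arctan(Cω/λ) = arctan(47.0/25.6) = 1.07 rad.
Time lag = φ / ω = 1.07 / 1.99×10^-7 = 5.38×10^6 s = 62.3 days.

62 days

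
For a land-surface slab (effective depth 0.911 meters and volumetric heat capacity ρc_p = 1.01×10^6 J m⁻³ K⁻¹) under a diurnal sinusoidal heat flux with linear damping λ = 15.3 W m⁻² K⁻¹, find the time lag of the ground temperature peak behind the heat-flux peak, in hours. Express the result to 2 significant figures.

5.1 hours

Areal heat capacity C = ρc_p × D = 1.01×10^6 × 0.911 = 9.20×10^5 J/(m²·K).
ω = 2π / 86400 s = 7.27×10^-5 s⁻¹.
Phase lag φ = arctan(Cω/λ) = arctan(66.9/15.3) = 1.35 rad.
Time lag = φ / ω = 1.35 / 7.27×10^-5 = 18500 s = 5.14 hours.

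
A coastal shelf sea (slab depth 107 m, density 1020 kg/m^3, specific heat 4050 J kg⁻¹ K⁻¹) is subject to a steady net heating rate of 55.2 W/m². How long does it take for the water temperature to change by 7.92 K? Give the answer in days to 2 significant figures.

Areal heat capacity C = ρ c_p D = 1020 × 4050 × 107 = 4.42×10^8 J m⁻² K⁻¹.
Time required: Δt = C ΔT / F = 4.42×10^8 × 7.92 / 55.2 = 6.34×10^7 s.
In days: 6.34×10^7 s / (86400 s/day) = 734 days.

730 days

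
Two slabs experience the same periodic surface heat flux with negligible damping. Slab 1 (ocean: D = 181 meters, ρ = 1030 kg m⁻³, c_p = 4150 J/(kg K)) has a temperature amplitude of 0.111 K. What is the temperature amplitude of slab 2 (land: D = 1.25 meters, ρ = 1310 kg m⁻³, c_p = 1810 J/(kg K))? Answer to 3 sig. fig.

29.0 K

C_ocean = 7.74×10^8 J/(m²·K); C_land = 2.96×10^6 J/(m²·K).
A ∝ 1/C ⇒ A_land = A_ocean × C_ocean/C_land = 0.111 × 261 = 29.0 K.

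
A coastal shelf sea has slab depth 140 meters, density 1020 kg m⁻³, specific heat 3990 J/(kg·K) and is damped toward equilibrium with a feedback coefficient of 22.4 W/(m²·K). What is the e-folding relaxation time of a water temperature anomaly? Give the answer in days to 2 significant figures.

Areal heat capacity C = ρ c_p D = 1020 × 3990 × 140 = 5.70×10^8 J/(m^2 K).
Relaxation time τ = C / λ = 5.70×10^8 / 22.4 = 2.54×10^7 s.
In days: 2.54×10^7 s / (86400 s/day) = 294 days.

290 days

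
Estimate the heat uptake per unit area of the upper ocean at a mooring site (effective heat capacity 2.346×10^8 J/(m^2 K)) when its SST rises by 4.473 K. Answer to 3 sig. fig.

Areal heat capacity C = 2.346×10^8 J/(m^2 K) (given).
ΔQ = C ΔT = 2.35×10^8 × 4.473 = 1.05×10^9 J/m².

1.05×10^9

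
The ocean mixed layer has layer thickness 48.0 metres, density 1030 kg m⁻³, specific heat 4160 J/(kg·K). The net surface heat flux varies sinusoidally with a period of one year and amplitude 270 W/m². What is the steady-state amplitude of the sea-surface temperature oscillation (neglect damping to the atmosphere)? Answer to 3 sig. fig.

6.59 K

Areal heat capacity C = ρ c_p D = 1030 × 4160 × 48.0 = 2.06×10^8 J m⁻² K⁻¹.
Angular frequency ω = 2π / T = 2π / 3.15×10^7 s = 1.99×10^-7 s⁻¹.
Cω = 2.06×10^8 × 1.99×10^-7 = 41.0 W/(m²·K).
Amplitude A = F₀ / (Cω) = 270 / 41.0 = 6.59 K.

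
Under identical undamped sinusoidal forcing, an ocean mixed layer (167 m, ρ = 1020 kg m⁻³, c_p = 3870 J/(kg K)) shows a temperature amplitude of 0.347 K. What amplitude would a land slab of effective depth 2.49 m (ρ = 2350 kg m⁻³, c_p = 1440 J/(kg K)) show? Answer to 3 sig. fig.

C_ocean = 6.59×10^8 J/(m²·K); C_land = 8.43×10^6 J/(m²·K).
A ∝ 1/C ⇒ A_land = A_ocean × C_ocean/C_land = 0.347 × 78.2 = 27.1 K.

27.1 K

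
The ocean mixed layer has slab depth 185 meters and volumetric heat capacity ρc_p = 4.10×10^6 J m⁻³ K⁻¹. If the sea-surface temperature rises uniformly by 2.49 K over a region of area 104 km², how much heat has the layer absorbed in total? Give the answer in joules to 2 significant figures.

Areal heat capacity C = ρc_p × D = 4.10×10^6 × 185 = 7.58×10^8 J/(m²·K).
Heat per unit area: q = C ΔT = 7.58×10^8 × 2.49 = 1.89×10^9 J/m².
Total heat: Q = q × A = 1.89×10^9 × (104 × 10⁶ m²) = 1.96×10^17 J.

2.0×10^17 J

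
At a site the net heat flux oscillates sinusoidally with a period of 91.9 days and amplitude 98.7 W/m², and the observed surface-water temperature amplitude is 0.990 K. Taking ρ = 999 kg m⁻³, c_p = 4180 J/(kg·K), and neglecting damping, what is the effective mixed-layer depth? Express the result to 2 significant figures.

ω = 2π / 7.94×10^6 s = 7.91×10^-7 s⁻¹.
Required C = F₀ / (A ω) = 98.7 / (0.990 × 7.91×10^-7) = 1.26×10^8 J/(m²·K).
D = C / (ρ c_p) = 1.26×10^8 / (999 × 4180) = 30.2 m.

30 m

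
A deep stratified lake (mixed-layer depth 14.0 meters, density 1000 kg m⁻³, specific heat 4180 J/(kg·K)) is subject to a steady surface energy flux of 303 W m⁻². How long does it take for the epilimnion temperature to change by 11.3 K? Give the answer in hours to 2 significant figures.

Areal heat capacity C = ρ c_p D = 1000 × 4180 × 14.0 = 5.85×10^7 J m⁻² K⁻¹.
Time required: Δt = C ΔT / F = 5.85×10^7 × 11.3 / 303 = 2.18×10^6 s.
In hours: 2.18×10^6 s / (3600 s/hour) = 606 hours.

610 hours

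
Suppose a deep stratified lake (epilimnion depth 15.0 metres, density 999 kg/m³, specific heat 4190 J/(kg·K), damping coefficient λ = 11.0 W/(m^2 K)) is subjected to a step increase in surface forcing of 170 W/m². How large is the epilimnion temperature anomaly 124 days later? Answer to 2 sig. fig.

Areal heat capacity C = ρ c_p D = 999 × 4190 × 15.0 = 6.28×10^7 J/(m²·K).
τ = C / λ = 6.28×10^7 / 11.0 = 5.71×10^6 s.
Equilibrium anomaly ΔT_eq = F / λ = 170 / 11.0 = 15.5 K.
t = 124 days = 1.07×10^7 s, so t/τ = 1.88.
ΔT(t) = ΔT_eq (1 − e^(−t/τ)) = 15.5 × (1 − e^−1.88) = 13.1 K.

13 K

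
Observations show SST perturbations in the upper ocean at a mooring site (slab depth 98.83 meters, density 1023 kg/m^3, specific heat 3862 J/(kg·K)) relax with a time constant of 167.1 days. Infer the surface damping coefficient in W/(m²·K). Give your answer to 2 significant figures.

27

Areal heat capacity C = ρ c_p D = 1023 × 3862 × 98.83 = 3.90×10^8 J/(m²·K).
τ = 167.1 days = 1.44×10^7 s.
λ = C / τ = 3.90×10^8 / 1.44×10^7 = 27.0 W/(m²·K).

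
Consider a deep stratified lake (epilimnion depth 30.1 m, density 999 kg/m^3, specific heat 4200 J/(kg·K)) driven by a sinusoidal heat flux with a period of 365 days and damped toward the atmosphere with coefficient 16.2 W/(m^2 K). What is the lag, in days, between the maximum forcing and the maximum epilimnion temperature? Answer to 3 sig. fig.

58.0 days

Areal heat capacity C = ρ c_p D = 999 × 4200 × 30.1 = 1.26×10^8 J m⁻² K⁻¹.
ω = 2π / 3.15×10^7 s = 1.99×10^-7 s⁻¹.
Phase lag φ = arctan(Cω/λ) = arctan(25.2/16.2) = 0.999 rad.
Time lag = φ / ω = 0.999 / 1.99×10^-7 = 5.01×10^6 s = 58.0 days.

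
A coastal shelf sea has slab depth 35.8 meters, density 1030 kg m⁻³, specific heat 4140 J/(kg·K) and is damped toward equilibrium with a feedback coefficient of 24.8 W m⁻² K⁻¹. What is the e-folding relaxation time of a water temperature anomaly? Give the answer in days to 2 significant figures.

Areal heat capacity C = ρ c_p D = 1030 × 4140 × 35.8 = 1.53×10^8 J/(m²·K).
Relaxation time τ = C / λ = 1.53×10^8 / 24.8 = 6.16×10^6 s.
In days: 6.16×10^6 s / (86400 s/day) = 71.2 days.

71 days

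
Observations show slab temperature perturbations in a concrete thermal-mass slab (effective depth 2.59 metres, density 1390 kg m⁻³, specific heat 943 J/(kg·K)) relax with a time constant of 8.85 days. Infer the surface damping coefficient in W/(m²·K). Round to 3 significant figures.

4.44

Areal heat capacity C = ρ c_p D = 1390 × 943 × 2.59 = 3.39×10^6 J/(m²·K).
τ = 8.85 days = 7.65×10^5 s.
λ = C / τ = 3.39×10^6 / 7.65×10^5 = 4.44 W/(m²·K).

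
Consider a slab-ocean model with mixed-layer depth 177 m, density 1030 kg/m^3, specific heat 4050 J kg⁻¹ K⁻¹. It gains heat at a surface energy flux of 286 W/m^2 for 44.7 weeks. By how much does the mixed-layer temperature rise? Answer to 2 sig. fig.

Areal heat capacity C = ρ c_p D = 1030 × 4050 × 177 = 7.38×10^8 J m⁻² K⁻¹.
Net heat input Q = F Δt = 286 × (44.7 weeks × 6.048×10^5 s/week) = 7.73×10^9 J/m².
ΔT = Q / C = 7.73×10^9 / 7.38×10^8 = 10.5 K.

10 K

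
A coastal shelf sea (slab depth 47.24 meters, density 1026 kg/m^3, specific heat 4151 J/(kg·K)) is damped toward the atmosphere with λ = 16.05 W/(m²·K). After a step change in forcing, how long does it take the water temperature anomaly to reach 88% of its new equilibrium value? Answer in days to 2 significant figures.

310 days

Areal heat capacity C = ρ c_p D = 1026 × 4151 × 47.24 = 2.01×10^8 J/(m²·K).
τ = C / λ = 2.01×10^8 / 16.05 = 1.25×10^7 s.
Fraction reached: 1 − e^(−t/τ) = 0.88 ⇒ t = −τ ln(1 − 0.88) = τ × 2.12.
t = 2.66×10^7 s = 308 days.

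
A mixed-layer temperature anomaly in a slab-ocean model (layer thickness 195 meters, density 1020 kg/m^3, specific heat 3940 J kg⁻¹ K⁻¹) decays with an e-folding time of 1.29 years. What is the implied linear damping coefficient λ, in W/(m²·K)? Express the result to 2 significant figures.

Areal heat capacity C = ρ c_p D = 1020 × 3940 × 195 = 7.84×10^8 J m⁻² K⁻¹.
τ = 1.29 years = 4.07×10^7 s.
λ = C / τ = 7.84×10^8 / 4.07×10^7 = 19.3 W/(m²·K).

19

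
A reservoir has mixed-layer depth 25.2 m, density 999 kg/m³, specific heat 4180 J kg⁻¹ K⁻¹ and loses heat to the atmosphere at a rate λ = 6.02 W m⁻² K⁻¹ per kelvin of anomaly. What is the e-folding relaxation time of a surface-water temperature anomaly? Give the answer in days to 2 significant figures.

200 days

Areal heat capacity C = ρ c_p D = 999 × 4180 × 25.2 = 1.05×10^8 J/(m^2 K).
Relaxation time τ = C / λ = 1.05×10^8 / 6.02 = 1.75×10^7 s.
In days: 1.75×10^7 s / (86400 s/day) = 202 days.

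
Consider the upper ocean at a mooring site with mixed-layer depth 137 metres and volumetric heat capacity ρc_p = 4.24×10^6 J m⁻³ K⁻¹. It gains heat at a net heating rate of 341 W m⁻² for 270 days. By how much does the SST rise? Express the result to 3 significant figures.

Areal heat capacity C = ρc_p × D = 4.24×10^6 × 137 = 5.81×10^8 J/(m²·K).
Net heat input Q = F Δt = 341 × (270 days × 86400 s/day) = 7.95×10^9 J/m².
ΔT = Q / C = 7.95×10^9 / 5.81×10^8 = 13.7 K.

13.7 K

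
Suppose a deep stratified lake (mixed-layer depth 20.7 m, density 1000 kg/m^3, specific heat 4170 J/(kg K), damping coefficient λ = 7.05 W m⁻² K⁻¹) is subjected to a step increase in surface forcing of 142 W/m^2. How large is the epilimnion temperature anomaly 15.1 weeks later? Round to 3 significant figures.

Areal heat capacity C = ρ c_p D = 1000 × 4170 × 20.7 = 8.63×10^7 J m⁻² K⁻¹.
τ = C / λ = 8.63×10^7 / 7.05 = 1.22×10^7 s.
Equilibrium anomaly ΔT_eq = F / λ = 142 / 7.05 = 20.1 K.
t = 15.1 weeks = 9.13×10^6 s, so t/τ = 0.746.
ΔT(t) = ΔT_eq (1 − e^(−t/τ)) = 20.1 × (1 − e^−0.746) = 10.6 K.

10.6 K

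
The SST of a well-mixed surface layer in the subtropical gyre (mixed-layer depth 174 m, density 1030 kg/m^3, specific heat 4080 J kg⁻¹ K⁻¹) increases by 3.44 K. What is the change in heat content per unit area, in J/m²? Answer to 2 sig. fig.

2.5×10^9

Areal heat capacity C = ρ c_p D = 1030 × 4080 × 174 = 7.31×10^8 J/(m^2 K).
ΔQ = C ΔT = 7.31×10^8 × 3.44 = 2.52×10^9 J/m².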